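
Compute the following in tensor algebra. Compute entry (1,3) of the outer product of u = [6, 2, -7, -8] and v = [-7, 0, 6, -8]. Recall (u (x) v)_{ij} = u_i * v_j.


The outer product entry T_{ij} = u_i * v_j.
We need i=1, j=3.
u_1 = 6, v_3 = 6
T_{1,3} = 6 * 6 = 36

36


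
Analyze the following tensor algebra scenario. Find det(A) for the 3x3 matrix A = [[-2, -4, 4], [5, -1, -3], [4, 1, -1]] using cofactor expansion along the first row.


Expanding along the first row, det(A) = a11*M_11 - a12*M_12 + a13*M_13, where M_1j is the (1,j) minor.
Minor M_11 = -1*-1 - -3*1 = 4
Minor M_12 = 5*-1 - -3*4 = 7
Minor M_13 = 5*1 - -1*4 = 9
det = -2*(4) - -4*(7) + 4*(9)
    = -8 - -28 + 36
    = 56

56


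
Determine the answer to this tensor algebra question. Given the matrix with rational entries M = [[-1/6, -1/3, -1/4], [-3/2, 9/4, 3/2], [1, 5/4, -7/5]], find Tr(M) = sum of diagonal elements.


The trace is the sum of diagonal entries.
Diagonal: M[1,1] = -1/6, M[2,2] = 9/4, M[3,3] = -7/5
Tr(M) = -1/6 + 9/4 + -7/5
Computing step by step:
After adding M[1,1]: -1/6
After adding M[2,2]: 25/12
After adding M[3,3]: 41/60
Tr(M) = 41/60

41/60


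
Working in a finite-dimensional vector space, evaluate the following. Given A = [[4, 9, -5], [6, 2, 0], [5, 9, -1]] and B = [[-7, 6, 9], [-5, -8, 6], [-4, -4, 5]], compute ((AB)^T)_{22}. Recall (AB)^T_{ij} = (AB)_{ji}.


(AB)^T_{ij} = (AB)_{ji} = sum_k A_{jk} B_{ki}.
For i=2, j=2 we need (AB)_{22}:
A_{21} * B_{12} = 6 * 6 = 36
A_{22} * B_{22} = 2 * -8 = -16
A_{23} * B_{32} = 0 * -4 = 0
Sum = 36 + -16 + 0 = 20

20


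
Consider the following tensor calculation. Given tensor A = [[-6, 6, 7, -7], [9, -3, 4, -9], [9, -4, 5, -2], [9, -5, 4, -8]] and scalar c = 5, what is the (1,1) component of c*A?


Scalar multiplication: (cA)_{ij} = c * A_{ij}.
c = 5
A_{11} = -6
(cA)_{11} = 5 * -6 = -30

-30


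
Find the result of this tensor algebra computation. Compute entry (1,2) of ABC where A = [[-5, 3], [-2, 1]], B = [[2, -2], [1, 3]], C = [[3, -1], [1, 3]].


(ABC)_{12} = sum_m (AB)_{1m} C_{m2}. First compute row 1 of AB.
(AB)_{11} = -5*2 + 3*1 = -7
(AB)_{12} = -5*-2 + 3*3 = 19
Now contract with column 2 of C:
(AB)_{11} * C_{12} = -7 * -1 = 7
(AB)_{12} * C_{22} = 19 * 3 = 57
(ABC)_{12} = 7 + 57 = 64

64


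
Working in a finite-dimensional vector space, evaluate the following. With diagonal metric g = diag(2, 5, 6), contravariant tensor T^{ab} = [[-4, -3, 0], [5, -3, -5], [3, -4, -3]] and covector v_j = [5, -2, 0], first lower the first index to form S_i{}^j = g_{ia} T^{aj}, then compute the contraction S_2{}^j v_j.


Step 1: lower the first index. For a diagonal metric, g_{ia} T^{aj} = g_{ii} T^{ij} (no sum on i).
g_{22} = 5
S_2{}^1 = 5 * T^{21} = 5 * 5 = 25
S_2{}^2 = 5 * T^{22} = 5 * -3 = -15
S_2{}^3 = 5 * T^{23} = 5 * -5 = -25
Step 2: contract S_2{}^j with v_j.
S_2{}^1 * v_1 = 25 * 5 = 125
S_2{}^2 * v_2 = -15 * -2 = 30
S_2{}^3 * v_3 = -25 * 0 = 0
Result = 125 + 30 + 0 = 155

155


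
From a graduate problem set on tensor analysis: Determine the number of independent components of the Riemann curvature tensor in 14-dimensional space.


The Riemann tensor in d dimensions has d^2(d^2 - 1)/12 independent components.
d = 14, so d^2 = 196
d^2 - 1 = 195
d^2(d^2 - 1) = 196 * 195 = 38220
Divide by 12: 38220 / 12 = 3185

3185


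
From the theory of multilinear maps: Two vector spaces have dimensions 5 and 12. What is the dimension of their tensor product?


The dimension of a tensor product is the product of dimensions.
dim(V) = 5, dim(W) = 12
dim(V (x) W) = 5 * 12 = 60

60


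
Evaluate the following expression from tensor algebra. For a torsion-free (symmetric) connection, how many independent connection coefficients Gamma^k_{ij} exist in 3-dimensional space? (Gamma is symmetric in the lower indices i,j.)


Christoffel symbols Gamma^k_{ij} are symmetric in i,j, so there are d * d(d+1)/2 independent symbols.
d = 3
d(d+1)/2 = 3 * 4 / 2 = 6
Total = 3 * 6 = 18

18


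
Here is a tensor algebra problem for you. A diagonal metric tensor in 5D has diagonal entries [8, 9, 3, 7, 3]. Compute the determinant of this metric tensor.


For a diagonal metric, the determinant is the product of diagonal entries.
Diagonal entries: 8, 9, 3, 7, 3
det(g) = 8 * 9 * 3 * 7 * 3 = 4536

4536


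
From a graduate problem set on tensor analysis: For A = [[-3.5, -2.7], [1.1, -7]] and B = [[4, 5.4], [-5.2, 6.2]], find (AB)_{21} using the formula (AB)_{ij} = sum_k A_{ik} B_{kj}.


(AB)_{ij} = sum_k A_{ik} B_{kj}.
For i=2, j=1:
A_{21} * B_{11} = 1.1 * 4 = 4.4
A_{22} * B_{21} = -7 * -5.2 = 36.4
Sum = 4.4 + 36.4 = 40.8

40.8


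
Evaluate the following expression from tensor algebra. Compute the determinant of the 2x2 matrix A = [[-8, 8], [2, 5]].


For a 2x2 matrix [[a, b], [c, d]], det = a*d - b*c.
a = -8, b = 8, c = 2, d = 5
a*d = -8 * 5 = -40
b*c = 8 * 2 = 16
det = -40 - 16 = -56

-56


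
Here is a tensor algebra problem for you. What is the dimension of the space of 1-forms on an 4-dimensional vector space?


The dimension of the space of p-forms on an n-dimensional space is C(n, p).
n = 4, p = 1
C(4, 1) = 4! / (1! * 3!) = 4

4


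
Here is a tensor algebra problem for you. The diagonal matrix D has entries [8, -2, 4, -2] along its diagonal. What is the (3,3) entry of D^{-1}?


For a diagonal matrix, the inverse has entries (D^{-1})_{ii} = 1/d_{ii}.
The diagonal entries are: d_{11} = 8, d_{22} = -2, d_{33} = 4, d_{44} = -2
We need (D^{-1})_{33} = 1/d_{33} = 1/4 = 1/4

1/4


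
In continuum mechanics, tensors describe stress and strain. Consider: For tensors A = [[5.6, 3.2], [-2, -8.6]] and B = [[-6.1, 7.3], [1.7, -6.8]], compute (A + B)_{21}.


Tensor addition is component-wise: (A + B)_{ij} = A_{ij} + B_{ij}.
A_{21} = -2
B_{21} = 1.7
(A + B)_{21} = -2 + 1.7 = -0.3

-0.3


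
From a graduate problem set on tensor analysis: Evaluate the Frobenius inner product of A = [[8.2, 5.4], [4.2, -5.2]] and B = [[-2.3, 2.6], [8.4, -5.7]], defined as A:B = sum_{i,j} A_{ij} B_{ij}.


A:B = sum over all i,j of A_{ij} * B_{ij}.
Row 1: 8.2*-2.3=-18.86, 5.4*2.6=14.04 => row sum = -4.82
Row 2: 4.2*8.4=35.28, -5.2*-5.7=29.64 => row sum = 64.92
Total = -4.82 + 64.92 = 60.1

60.1


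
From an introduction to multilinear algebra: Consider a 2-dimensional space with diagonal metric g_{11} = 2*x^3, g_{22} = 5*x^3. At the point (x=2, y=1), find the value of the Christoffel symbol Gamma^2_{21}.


For a diagonal metric, Gamma^k_{ij} = (1/2) g^{kk} (dg_{ik}/dx_j + dg_{jk}/dx_i - dg_{ij}/dx_k).
The metric is diagonal, so g_{ab} = 0 for a != b.
At the given point: g_{11} = 16, g_{22} = 40
g^{22} = 1/40
dg_{22}/dx_1 = dg_{22}/dx_1 = 60
dg_{12}/dx_2 = 0 (off-diagonal)
dg_{21}/dx_2 = 0 (off-diagonal)
Numerator = 60 + 0 - 0 = 60
Gamma^2_{21} = 60 / (2 * 40) = 3/4

3/4


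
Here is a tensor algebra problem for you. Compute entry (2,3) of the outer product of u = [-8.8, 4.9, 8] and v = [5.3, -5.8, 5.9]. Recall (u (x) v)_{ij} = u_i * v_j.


The outer product entry T_{ij} = u_i * v_j.
We need i=2, j=3.
u_2 = 4.9, v_3 = 5.9
T_{2,3} = 4.9 * 5.9 = 28.91

28.91


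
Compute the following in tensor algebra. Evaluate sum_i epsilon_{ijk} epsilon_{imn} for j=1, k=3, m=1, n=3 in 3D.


Using the identity: epsilon_{ijk} epsilon_{imn} = delta_{jm} delta_{kn} - delta_{jn} delta_{km}.
delta_{11} = 1
delta_{33} = 1
delta_{13} = 0
delta_{31} = 0
Result = 1 * 1 - 0 * 0 = 1 - 0 = 1

1


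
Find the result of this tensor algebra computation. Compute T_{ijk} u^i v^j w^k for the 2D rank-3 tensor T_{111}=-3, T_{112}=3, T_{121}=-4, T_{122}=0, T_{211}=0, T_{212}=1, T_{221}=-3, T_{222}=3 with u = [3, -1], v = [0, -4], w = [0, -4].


S = sum over i,j,k of T_{ijk} u_i v_j w_k. Expanding all 8 terms:
T_{111}*u_1*v_1*w_1 = -3*3*0*0 = 0  (running total: 0)
T_{112}*u_1*v_1*w_2 = 3*3*0*-4 = 0  (running total: 0)
T_{121}*u_1*v_2*w_1 = -4*3*-4*0 = 0  (running total: 0)
T_{122}*u_1*v_2*w_2 = 0*3*-4*-4 = 0  (running total: 0)
T_{211}*u_2*v_1*w_1 = 0*-1*0*0 = 0  (running total: 0)
T_{212}*u_2*v_1*w_2 = 1*-1*0*-4 = 0  (running total: 0)
T_{221}*u_2*v_2*w_1 = -3*-1*-4*0 = 0  (running total: 0)
T_{222}*u_2*v_2*w_2 = 3*-1*-4*-4 = -48  (running total: -48)
S = -48

-48


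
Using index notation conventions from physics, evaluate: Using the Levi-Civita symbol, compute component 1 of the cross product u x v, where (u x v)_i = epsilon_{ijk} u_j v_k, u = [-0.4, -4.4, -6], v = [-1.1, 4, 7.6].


(u x v)_1 = sum_{j,k} epsilon_{1jk} u_j v_k. Only permutations of (1,2,3) contribute; the two non-zero terms are:
eps_{123} u_2 v_3 = 1 * -4.4 * 7.6 = -33.44
eps_{132} u_3 v_2 = -1 * -6 * 4 = 24
(u x v)_1 = -9.44

-9.44


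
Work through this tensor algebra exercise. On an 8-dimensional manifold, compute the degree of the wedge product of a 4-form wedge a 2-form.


The degree of a wedge product is the sum of the degrees of the individual forms.
Degrees: 4, 2
Total degree = 4 + 2 = 6

6


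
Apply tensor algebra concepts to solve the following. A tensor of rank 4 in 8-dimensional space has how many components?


The number of components of a rank-r tensor in d dimensions is d^r.
Here d = 8 and r = 4.
8^4 = 4096

4096


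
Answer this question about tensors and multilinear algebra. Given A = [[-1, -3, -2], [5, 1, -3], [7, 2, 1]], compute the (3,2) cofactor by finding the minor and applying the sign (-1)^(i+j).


To find cofactor C_{32}, delete row 3 and column 2.
The resulting 2x2 submatrix is: [[-1, -2], [5, -3]]
Minor M_{32} = -1*-3 - -2*5
  = 3 - -10 = 13
Sign = (-1)^(3+2) = (-1)^5 = -1
Cofactor C_{32} = -1 * 13 = -13

-13


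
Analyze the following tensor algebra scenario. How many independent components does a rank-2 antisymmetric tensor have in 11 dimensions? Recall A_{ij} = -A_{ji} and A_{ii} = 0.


An antisymmetric rank-2 tensor satisfies A_{ij} = -A_{ji}, so diagonal entries are zero.
The independent components are the upper-triangular entries: C(n, 2) = n(n-1)/2.
n = 11
C(11, 2) = 11 * 10 / 2 = 110 / 2 = 55

55


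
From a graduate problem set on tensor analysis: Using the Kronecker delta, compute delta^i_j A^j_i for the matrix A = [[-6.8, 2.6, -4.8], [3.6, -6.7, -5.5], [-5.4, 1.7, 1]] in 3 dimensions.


The contraction (trace) of a rank-2 tensor is the sum of its diagonal elements.
Diagonal entries: A[1,1] = -6.8, A[2,2] = -6.7, A[3,3] = 1
Tr(A) = -6.8 + -6.7 + 1 = -12.5

-12.5


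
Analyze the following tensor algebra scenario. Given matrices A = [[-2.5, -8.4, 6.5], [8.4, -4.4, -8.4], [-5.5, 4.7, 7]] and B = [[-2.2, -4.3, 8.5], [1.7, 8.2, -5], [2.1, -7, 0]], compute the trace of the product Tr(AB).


Tr(AB) = sum_i (AB)_{ii} where (AB)_{ii} = sum_k A_{ik} B_{ki}.
(AB)_{11} = -2.5*-2.2 + -8.4*1.7 + 6.5*2.1 = 4.87
(AB)_{22} = 8.4*-4.3 + -4.4*8.2 + -8.4*-7 = -13.4
(AB)_{33} = -5.5*8.5 + 4.7*-5 + 7*0 = -70.25
Tr(AB) = 4.87 + -13.4 + -70.25 = -78.78

-78.78


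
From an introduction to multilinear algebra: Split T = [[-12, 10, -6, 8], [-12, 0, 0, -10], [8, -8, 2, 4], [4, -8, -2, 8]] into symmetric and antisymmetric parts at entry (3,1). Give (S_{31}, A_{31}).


T_{31} = 8
T_{13} = -6
S_{31} = (8 + -6)/2 = 2/2 = 1
A_{31} = (8 - -6)/2 = 14/2 = 7
Check: S + A = 1 + 7 = 8 = T_{31}.

(1, 7)


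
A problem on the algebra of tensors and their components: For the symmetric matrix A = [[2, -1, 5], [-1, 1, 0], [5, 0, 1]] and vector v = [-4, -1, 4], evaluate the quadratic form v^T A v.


First compute Av:
(Av)_1 = 2*-4 + -1*-1 + 5*4 = 13
(Av)_2 = -1*-4 + 1*-1 + 0*4 = 3
(Av)_3 = 5*-4 + 0*-1 + 1*4 = -16
Av = [13, 3, -16]
Then v^T (Av) = -4*13 + -1*3 + 4*-16
= -52 + -3 + -64 = -119

-119


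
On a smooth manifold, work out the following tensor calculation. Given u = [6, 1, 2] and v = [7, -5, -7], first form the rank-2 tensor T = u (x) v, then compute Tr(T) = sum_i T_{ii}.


The outer product gives T_{ij} = u_i v_j.
The trace (contraction) is Tr(T) = sum_i T_{ii} = sum_i u_i v_i.
Diagonal entries:
T_{11} = u_1 * v_1 = 6 * 7 = 42
T_{22} = u_2 * v_2 = 1 * -5 = -5
T_{33} = u_3 * v_3 = 2 * -7 = -14
Tr(T) = 42 + -5 + -14 = 23

23


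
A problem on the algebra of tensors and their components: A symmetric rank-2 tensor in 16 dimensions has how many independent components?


A symmetric rank-2 tensor in d dimensions has d(d+1)/2 independent components.
d = 16
d(d+1)/2 = 16 * 17 / 2 = 272 / 2 = 136

136


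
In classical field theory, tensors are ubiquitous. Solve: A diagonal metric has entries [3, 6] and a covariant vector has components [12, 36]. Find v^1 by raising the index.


To raise an index with a diagonal metric: v^i = v_i / g_{ii}.
For index 1: v_1 = 12, g_{11} = 3
v^1 = 12 / 3 = 4

4


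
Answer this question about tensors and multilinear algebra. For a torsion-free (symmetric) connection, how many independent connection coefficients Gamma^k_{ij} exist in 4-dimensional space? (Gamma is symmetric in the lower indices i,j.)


Christoffel symbols Gamma^k_{ij} are symmetric in i,j, so there are d * d(d+1)/2 independent symbols.
d = 4
d(d+1)/2 = 4 * 5 / 2 = 10
Total = 4 * 10 = 40

40


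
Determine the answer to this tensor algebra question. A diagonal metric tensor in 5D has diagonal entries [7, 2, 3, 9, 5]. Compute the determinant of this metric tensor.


For a diagonal metric, the determinant is the product of diagonal entries.
Diagonal entries: 7, 2, 3, 9, 5
det(g) = 7 * 2 * 3 * 9 * 5 = 1890

1890


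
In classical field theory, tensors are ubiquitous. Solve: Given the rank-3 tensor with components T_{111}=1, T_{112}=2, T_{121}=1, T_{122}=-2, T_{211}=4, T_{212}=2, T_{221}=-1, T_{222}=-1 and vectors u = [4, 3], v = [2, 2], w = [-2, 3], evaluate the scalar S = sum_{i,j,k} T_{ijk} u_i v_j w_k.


S = sum over i,j,k of T_{ijk} u_i v_j w_k. Expanding all 8 terms:
T_{111}*u_1*v_1*w_1 = 1*4*2*-2 = -16  (running total: -16)
T_{112}*u_1*v_1*w_2 = 2*4*2*3 = 48  (running total: 32)
T_{121}*u_1*v_2*w_1 = 1*4*2*-2 = -16  (running total: 16)
T_{122}*u_1*v_2*w_2 = -2*4*2*3 = -48  (running total: -32)
T_{211}*u_2*v_1*w_1 = 4*3*2*-2 = -48  (running total: -80)
T_{212}*u_2*v_1*w_2 = 2*3*2*3 = 36  (running total: -44)
T_{221}*u_2*v_2*w_1 = -1*3*2*-2 = 12  (running total: -32)
T_{222}*u_2*v_2*w_2 = -1*3*2*3 = -18  (running total: -50)
S = -50

-50


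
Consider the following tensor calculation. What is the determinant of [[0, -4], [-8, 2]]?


For a 2x2 matrix [[a, b], [c, d]], det = a*d - b*c.
a = 0, b = -4, c = -8, d = 2
a*d = 0 * 2 = 0
b*c = -4 * -8 = 32
det = 0 - 32 = -32

-32


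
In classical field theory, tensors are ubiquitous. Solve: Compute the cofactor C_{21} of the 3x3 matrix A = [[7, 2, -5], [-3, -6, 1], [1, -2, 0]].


To find cofactor C_{21}, delete row 2 and column 1.
The resulting 2x2 submatrix is: [[2, -5], [-2, 0]]
Minor M_{21} = 2*0 - -5*-2
  = 0 - 10 = -10
Sign = (-1)^(2+1) = (-1)^3 = -1
Cofactor C_{21} = -1 * -10 = 10

10


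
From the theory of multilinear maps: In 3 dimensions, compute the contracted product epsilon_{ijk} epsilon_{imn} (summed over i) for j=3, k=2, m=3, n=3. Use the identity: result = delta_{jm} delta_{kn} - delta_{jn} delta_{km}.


Using the identity: epsilon_{ijk} epsilon_{imn} = delta_{jm} delta_{kn} - delta_{jn} delta_{km}.
delta_{33} = 1
delta_{23} = 0
delta_{33} = 1
delta_{23} = 0
Result = 1 * 0 - 1 * 0 = 0 - 0 = 0

0


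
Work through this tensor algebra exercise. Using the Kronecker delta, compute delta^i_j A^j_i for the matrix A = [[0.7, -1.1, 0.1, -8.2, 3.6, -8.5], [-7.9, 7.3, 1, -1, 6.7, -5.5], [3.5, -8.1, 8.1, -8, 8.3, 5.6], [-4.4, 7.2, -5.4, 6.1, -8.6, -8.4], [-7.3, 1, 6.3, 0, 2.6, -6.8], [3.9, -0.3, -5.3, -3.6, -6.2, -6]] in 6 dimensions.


The contraction (trace) of a rank-2 tensor is the sum of its diagonal elements.
Diagonal entries: A[1,1] = 0.7, A[2,2] = 7.3, A[3,3] = 8.1, A[4,4] = 6.1, A[5,5] = 2.6, A[6,6] = -6
Tr(A) = 0.7 + 7.3 + 8.1 + 6.1 + 2.6 + -6 = 18.8

18.8


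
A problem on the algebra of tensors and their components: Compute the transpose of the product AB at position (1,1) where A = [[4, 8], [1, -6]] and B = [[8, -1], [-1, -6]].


(AB)^T_{ij} = (AB)_{ji} = sum_k A_{jk} B_{ki}.
For i=1, j=1 we need (AB)_{11}:
A_{11} * B_{11} = 4 * 8 = 32
A_{12} * B_{21} = 8 * -1 = -8
Sum = 32 + -8 = 24

24


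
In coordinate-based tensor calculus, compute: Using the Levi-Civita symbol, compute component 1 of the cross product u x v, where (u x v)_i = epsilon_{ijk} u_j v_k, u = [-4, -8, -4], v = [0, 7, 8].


(u x v)_1 = sum_{j,k} epsilon_{1jk} u_j v_k. Only permutations of (1,2,3) contribute; the two non-zero terms are:
eps_{123} u_2 v_3 = 1 * -8 * 8 = -64
eps_{132} u_3 v_2 = -1 * -4 * 7 = 28
(u x v)_1 = -36

-36


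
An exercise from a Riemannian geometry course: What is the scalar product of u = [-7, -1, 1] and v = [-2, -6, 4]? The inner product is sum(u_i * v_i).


The inner product u . v = sum of u_i * v_i.
Term-by-term: -7 * -2, -1 * -6, 1 * 4
Products: 14, 6, 4
Sum = 14 + 6 + 4 = 24

24


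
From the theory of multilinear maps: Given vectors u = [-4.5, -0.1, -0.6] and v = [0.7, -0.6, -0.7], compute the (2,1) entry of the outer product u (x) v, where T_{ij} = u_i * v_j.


The outer product entry T_{ij} = u_i * v_j.
We need i=2, j=1.
u_2 = -0.1, v_1 = 0.7
T_{2,1} = -0.1 * 0.7 = -0.07

-0.07


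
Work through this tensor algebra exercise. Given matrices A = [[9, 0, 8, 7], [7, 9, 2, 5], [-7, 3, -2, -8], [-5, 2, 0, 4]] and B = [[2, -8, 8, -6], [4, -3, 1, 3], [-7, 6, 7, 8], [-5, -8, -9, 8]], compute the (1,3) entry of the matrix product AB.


(AB)_{ij} = sum_k A_{ik} B_{kj}.
For i=1, j=3:
A_{11} * B_{13} = 9 * 8 = 72
A_{12} * B_{23} = 0 * 1 = 0
A_{13} * B_{33} = 8 * 7 = 56
A_{14} * B_{43} = 7 * -9 = -63
Sum = 72 + 0 + 56 + -63 = 65

65


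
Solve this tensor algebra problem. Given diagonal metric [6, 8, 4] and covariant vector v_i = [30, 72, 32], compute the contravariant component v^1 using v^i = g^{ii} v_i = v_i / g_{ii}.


To raise an index with a diagonal metric: v^i = v_i / g_{ii}.
For index 1: v_1 = 30, g_{11} = 6
v^1 = 30 / 6 = 5

5


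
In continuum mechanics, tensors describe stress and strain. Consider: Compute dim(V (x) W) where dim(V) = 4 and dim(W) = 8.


The dimension of a tensor product is the product of dimensions.
dim(V) = 4, dim(W) = 8
dim(V (x) W) = 4 * 8 = 32

32


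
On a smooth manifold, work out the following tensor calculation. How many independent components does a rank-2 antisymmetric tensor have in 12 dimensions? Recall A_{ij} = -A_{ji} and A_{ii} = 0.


An antisymmetric rank-2 tensor satisfies A_{ij} = -A_{ji}, so diagonal entries are zero.
The independent components are the upper-triangular entries: C(n, 2) = n(n-1)/2.
n = 12
C(12, 2) = 12 * 11 / 2 = 132 / 2 = 66

66


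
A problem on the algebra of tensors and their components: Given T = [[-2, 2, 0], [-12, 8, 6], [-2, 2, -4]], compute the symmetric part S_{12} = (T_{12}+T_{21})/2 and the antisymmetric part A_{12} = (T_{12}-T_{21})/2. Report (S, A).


T_{12} = 2
T_{21} = -12
S_{12} = (2 + -12)/2 = -10/2 = -5
A_{12} = (2 - -12)/2 = 14/2 = 7
Check: S + A = -5 + 7 = 2 = T_{12}.

(-5, 7)


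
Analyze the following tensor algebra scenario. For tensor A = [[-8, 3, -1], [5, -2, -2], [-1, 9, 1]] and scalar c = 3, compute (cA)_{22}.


Scalar multiplication: (cA)_{ij} = c * A_{ij}.
c = 3
A_{22} = -2
(cA)_{22} = 3 * -2 = -6

-6


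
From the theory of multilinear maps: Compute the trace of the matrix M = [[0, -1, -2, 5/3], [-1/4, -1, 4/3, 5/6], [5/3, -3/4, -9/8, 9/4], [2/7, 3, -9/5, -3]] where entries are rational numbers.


The trace is the sum of diagonal entries.
Diagonal: M[1,1] = 0, M[2,2] = -1, M[3,3] = -9/8, M[4,4] = -3
Tr(M) = 0 + -1 + -9/8 + -3
Computing step by step:
After adding M[1,1]: 0
After adding M[2,2]: -1
After adding M[3,3]: -17/8
After adding M[4,4]: -41/8
Tr(M) = -41/8

-41/8


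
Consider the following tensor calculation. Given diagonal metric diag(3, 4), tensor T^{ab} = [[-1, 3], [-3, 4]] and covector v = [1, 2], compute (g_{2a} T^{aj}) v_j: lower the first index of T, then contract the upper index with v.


Step 1: lower the first index. For a diagonal metric, g_{ia} T^{aj} = g_{ii} T^{ij} (no sum on i).
g_{22} = 4
S_2{}^1 = 4 * T^{21} = 4 * -3 = -12
S_2{}^2 = 4 * T^{22} = 4 * 4 = 16
Step 2: contract S_2{}^j with v_j.
S_2{}^1 * v_1 = -12 * 1 = -12
S_2{}^2 * v_2 = 16 * 2 = 32
Result = -12 + 32 = 20

20


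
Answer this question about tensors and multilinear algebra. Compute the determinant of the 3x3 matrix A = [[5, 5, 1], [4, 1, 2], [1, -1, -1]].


Expanding along the first row, det(A) = a11*M_11 - a12*M_12 + a13*M_13, where M_1j is the (1,j) minor.
Minor M_11 = 1*-1 - 2*-1 = 1
Minor M_12 = 4*-1 - 2*1 = -6
Minor M_13 = 4*-1 - 1*1 = -5
det = 5*(1) - 5*(-6) + 1*(-5)
    = 5 - -30 + -5
    = 30

30


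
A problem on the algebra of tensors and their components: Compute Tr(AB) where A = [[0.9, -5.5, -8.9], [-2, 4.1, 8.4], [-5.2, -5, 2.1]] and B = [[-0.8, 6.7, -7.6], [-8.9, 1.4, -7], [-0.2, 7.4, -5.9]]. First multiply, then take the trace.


Tr(AB) = sum_i (AB)_{ii} where (AB)_{ii} = sum_k A_{ik} B_{ki}.
(AB)_{11} = 0.9*-0.8 + -5.5*-8.9 + -8.9*-0.2 = 50.01
(AB)_{22} = -2*6.7 + 4.1*1.4 + 8.4*7.4 = 54.5
(AB)_{33} = -5.2*-7.6 + -5*-7 + 2.1*-5.9 = 62.13
Tr(AB) = 50.01 + 54.5 + 62.13 = 166.64

166.64


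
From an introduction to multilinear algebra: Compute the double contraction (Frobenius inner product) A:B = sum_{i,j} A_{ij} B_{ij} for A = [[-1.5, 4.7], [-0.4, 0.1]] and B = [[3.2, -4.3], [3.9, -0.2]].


A:B = sum over all i,j of A_{ij} * B_{ij}.
Row 1: -1.5*3.2=-4.8, 4.7*-4.3=-20.21 => row sum = -25.01
Row 2: -0.4*3.9=-1.56, 0.1*-0.2=-0.02 => row sum = -1.58
Total = -25.01 + -1.58 = -26.59

-26.59


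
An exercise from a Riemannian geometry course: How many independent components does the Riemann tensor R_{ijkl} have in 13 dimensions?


The Riemann tensor in d dimensions has d^2(d^2 - 1)/12 independent components.
d = 13, so d^2 = 169
d^2 - 1 = 168
d^2(d^2 - 1) = 169 * 168 = 28392
Divide by 12: 28392 / 12 = 2366

2366


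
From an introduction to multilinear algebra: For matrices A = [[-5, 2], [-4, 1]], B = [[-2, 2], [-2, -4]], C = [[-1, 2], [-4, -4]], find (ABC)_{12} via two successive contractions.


(ABC)_{12} = sum_m (AB)_{1m} C_{m2}. First compute row 1 of AB.
(AB)_{11} = -5*-2 + 2*-2 = 6
(AB)_{12} = -5*2 + 2*-4 = -18
Now contract with column 2 of C:
(AB)_{11} * C_{12} = 6 * 2 = 12
(AB)_{12} * C_{22} = -18 * -4 = 72
(ABC)_{12} = 12 + 72 = 84

84


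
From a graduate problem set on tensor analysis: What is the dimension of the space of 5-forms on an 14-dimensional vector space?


The dimension of the space of p-forms on an n-dimensional space is C(n, p).
n = 14, p = 5
C(14, 5) = 14! / (5! * 9!) = 2002

2002


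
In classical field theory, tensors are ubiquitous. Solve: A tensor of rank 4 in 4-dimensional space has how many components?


The number of components of a rank-r tensor in d dimensions is d^r.
Here d = 4 and r = 4.
4^4 = 256

256


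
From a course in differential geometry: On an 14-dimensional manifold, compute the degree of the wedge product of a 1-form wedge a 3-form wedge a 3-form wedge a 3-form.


The degree of a wedge product is the sum of the degrees of the individual forms.
Degrees: 1, 3, 3, 3
Total degree = 1 + 3 + 3 + 3 = 10

10


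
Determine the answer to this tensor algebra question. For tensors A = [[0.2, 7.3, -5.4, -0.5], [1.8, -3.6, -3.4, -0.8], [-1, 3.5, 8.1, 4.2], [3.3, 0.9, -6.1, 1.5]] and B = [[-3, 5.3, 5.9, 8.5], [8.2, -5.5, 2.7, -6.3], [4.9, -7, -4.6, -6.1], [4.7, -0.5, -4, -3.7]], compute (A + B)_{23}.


Tensor addition is component-wise: (A + B)_{ij} = A_{ij} + B_{ij}.
A_{23} = -3.4
B_{23} = 2.7
(A + B)_{23} = -3.4 + 2.7 = -0.7

-0.7


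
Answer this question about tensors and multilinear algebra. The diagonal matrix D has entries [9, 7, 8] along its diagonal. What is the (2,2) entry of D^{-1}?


For a diagonal matrix, the inverse has entries (D^{-1})_{ii} = 1/d_{ii}.
The diagonal entries are: d_{11} = 9, d_{22} = 7, d_{33} = 8
We need (D^{-1})_{22} = 1/d_{22} = 1/7 = 1/7

1/7


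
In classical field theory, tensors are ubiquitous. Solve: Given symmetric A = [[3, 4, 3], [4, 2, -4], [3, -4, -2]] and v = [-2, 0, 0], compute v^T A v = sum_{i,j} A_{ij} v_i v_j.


First compute Av:
(Av)_1 = 3*-2 + 4*0 + 3*0 = -6
(Av)_2 = 4*-2 + 2*0 + -4*0 = -8
(Av)_3 = 3*-2 + -4*0 + -2*0 = -6
Av = [-6, -8, -6]
Then v^T (Av) = -2*-6 + 0*-8 + 0*-6
= 12 + 0 + 0 = 12

12


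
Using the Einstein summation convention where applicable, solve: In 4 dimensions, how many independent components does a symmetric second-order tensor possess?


A symmetric rank-2 tensor in d dimensions has d(d+1)/2 independent components.
d = 4
d(d+1)/2 = 4 * 5 / 2 = 20 / 2 = 10

10


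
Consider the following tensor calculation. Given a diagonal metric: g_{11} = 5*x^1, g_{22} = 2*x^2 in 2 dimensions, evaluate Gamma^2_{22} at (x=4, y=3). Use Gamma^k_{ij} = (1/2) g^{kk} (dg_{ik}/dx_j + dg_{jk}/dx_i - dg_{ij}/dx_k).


For a diagonal metric, Gamma^k_{ij} = (1/2) g^{kk} (dg_{ik}/dx_j + dg_{jk}/dx_i - dg_{ij}/dx_k).
The metric is diagonal, so g_{ab} = 0 for a != b.
At the given point: g_{11} = 20, g_{22} = 32
g^{22} = 1/32
dg_{22}/dx_2 = dg_{22}/dx_2 = 0
dg_{22}/dx_2 = dg_{22}/dx_2 = 0
dg_{22}/dx_2 = dg_{22}/dx_2 = 0
Numerator = 0 + 0 - 0 = 0
Gamma^2_{22} = 0 / (2 * 32) = 0

0


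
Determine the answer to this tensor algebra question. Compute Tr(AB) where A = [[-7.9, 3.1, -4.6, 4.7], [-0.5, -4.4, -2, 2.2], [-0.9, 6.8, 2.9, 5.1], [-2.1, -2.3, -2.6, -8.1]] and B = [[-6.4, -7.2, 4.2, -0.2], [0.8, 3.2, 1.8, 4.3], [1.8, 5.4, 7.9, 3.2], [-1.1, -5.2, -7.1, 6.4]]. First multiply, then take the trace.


Tr(AB) = sum_i (AB)_{ii} where (AB)_{ii} = sum_k A_{ik} B_{ki}.
(AB)_{11} = -7.9*-6.4 + 3.1*0.8 + -4.6*1.8 + 4.7*-1.1 = 39.59
(AB)_{22} = -0.5*-7.2 + -4.4*3.2 + -2*5.4 + 2.2*-5.2 = -32.72
(AB)_{33} = -0.9*4.2 + 6.8*1.8 + 2.9*7.9 + 5.1*-7.1 = -4.84
(AB)_{44} = -2.1*-0.2 + -2.3*4.3 + -2.6*3.2 + -8.1*6.4 = -69.63
Tr(AB) = 39.59 + -32.72 + -4.84 + -69.63 = -67.6

-67.6


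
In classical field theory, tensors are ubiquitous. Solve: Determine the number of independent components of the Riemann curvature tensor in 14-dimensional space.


The Riemann tensor in d dimensions has d^2(d^2 - 1)/12 independent components.
d = 14, so d^2 = 196
d^2 - 1 = 195
d^2(d^2 - 1) = 196 * 195 = 38220
Divide by 12: 38220 / 12 = 3185

3185


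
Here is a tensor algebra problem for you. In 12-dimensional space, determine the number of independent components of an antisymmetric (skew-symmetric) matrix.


An antisymmetric rank-2 tensor satisfies A_{ij} = -A_{ji}, so diagonal entries are zero.
The independent components are the upper-triangular entries: C(n, 2) = n(n-1)/2.
n = 12
C(12, 2) = 12 * 11 / 2 = 132 / 2 = 66

66


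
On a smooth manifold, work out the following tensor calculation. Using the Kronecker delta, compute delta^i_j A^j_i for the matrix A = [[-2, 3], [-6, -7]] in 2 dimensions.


The contraction (trace) of a rank-2 tensor is the sum of its diagonal elements.
Diagonal entries: A[1,1] = -2, A[2,2] = -7
Tr(A) = -2 + -7 = -9

-9


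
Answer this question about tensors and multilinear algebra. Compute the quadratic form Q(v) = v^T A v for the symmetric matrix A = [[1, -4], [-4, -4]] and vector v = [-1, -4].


First compute Av:
(Av)_1 = 1*-1 + -4*-4 = 15
(Av)_2 = -4*-1 + -4*-4 = 20
Av = [15, 20]
Then v^T (Av) = -1*15 + -4*20
= -15 + -80 = -95

-95


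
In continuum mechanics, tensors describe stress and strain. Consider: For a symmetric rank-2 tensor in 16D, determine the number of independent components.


A symmetric rank-2 tensor in d dimensions has d(d+1)/2 independent components.
d = 16
d(d+1)/2 = 16 * 17 / 2 = 272 / 2 = 136

136


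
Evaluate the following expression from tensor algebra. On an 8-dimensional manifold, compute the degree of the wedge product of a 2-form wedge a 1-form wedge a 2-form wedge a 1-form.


The degree of a wedge product is the sum of the degrees of the individual forms.
Degrees: 2, 1, 2, 1
Total degree = 2 + 1 + 2 + 1 = 6

6


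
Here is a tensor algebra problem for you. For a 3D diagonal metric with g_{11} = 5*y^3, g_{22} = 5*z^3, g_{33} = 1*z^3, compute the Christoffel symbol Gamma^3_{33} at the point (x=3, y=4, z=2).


For a diagonal metric, Gamma^k_{ij} = (1/2) g^{kk} (dg_{ik}/dx_j + dg_{jk}/dx_i - dg_{ij}/dx_k).
The metric is diagonal, so g_{ab} = 0 for a != b.
At the given point: g_{11} = 320, g_{22} = 40, g_{33} = 8
g^{33} = 1/8
dg_{33}/dx_3 = dg_{33}/dx_3 = 12
dg_{33}/dx_3 = dg_{33}/dx_3 = 12
dg_{33}/dx_3 = dg_{33}/dx_3 = 12
Numerator = 12 + 12 - 12 = 12
Gamma^3_{33} = 12 / (2 * 8) = 3/4

3/4


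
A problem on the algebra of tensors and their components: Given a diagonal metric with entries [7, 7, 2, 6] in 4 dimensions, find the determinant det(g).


For a diagonal metric, the determinant is the product of diagonal entries.
Diagonal entries: 7, 7, 2, 6
det(g) = 7 * 7 * 2 * 6 = 588

588


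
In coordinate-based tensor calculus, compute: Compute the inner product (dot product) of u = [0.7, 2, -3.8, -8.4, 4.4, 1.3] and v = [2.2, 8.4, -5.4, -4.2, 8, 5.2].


The inner product u . v = sum of u_i * v_i.
Term-by-term: 0.7 * 2.2, 2 * 8.4, -3.8 * -5.4, -8.4 * -4.2, 4.4 * 8, 1.3 * 5.2
Products: 1.54, 16.8, 20.52, 35.28, 35.2, 6.76
Sum = 1.54 + 16.8 + 20.52 + 35.28 + 35.2 + 6.76 = 116.1

116.1


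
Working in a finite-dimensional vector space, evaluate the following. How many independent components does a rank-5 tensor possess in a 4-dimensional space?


The number of components of a rank-r tensor in d dimensions is d^r.
Here d = 4 and r = 5.
4^5 = 1024

1024


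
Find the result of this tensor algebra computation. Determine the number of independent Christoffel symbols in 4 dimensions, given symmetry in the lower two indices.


Christoffel symbols Gamma^k_{ij} are symmetric in i,j, so there are d * d(d+1)/2 independent symbols.
d = 4
d(d+1)/2 = 4 * 5 / 2 = 10
Total = 4 * 10 = 40

40


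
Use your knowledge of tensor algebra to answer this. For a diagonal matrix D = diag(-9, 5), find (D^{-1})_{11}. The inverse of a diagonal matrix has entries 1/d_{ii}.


For a diagonal matrix, the inverse has entries (D^{-1})_{ii} = 1/d_{ii}.
The diagonal entries are: d_{11} = -9, d_{22} = 5
We need (D^{-1})_{11} = 1/d_{11} = 1/-9 = -1/9

-1/9


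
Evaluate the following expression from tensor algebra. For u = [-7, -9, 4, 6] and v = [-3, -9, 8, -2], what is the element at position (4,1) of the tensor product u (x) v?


The outer product entry T_{ij} = u_i * v_j.
We need i=4, j=1.
u_4 = 6, v_1 = -3
T_{4,1} = 6 * -3 = -18

-18


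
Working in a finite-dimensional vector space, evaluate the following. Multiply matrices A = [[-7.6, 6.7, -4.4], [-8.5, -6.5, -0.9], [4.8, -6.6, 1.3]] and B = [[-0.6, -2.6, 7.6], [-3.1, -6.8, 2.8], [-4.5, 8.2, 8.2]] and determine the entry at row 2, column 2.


(AB)_{ij} = sum_k A_{ik} B_{kj}.
For i=2, j=2:
A_{21} * B_{12} = -8.5 * -2.6 = 22.1
A_{22} * B_{22} = -6.5 * -6.8 = 44.2
A_{23} * B_{32} = -0.9 * 8.2 = -7.38
Sum = 22.1 + 44.2 + -7.38 = 58.92

58.92


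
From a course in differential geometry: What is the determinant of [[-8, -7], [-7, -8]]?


For a 2x2 matrix [[a, b], [c, d]], det = a*d - b*c.
a = -8, b = -7, c = -7, d = -8
a*d = -8 * -8 = 64
b*c = -7 * -7 = 49
det = 64 - 49 = 15

15


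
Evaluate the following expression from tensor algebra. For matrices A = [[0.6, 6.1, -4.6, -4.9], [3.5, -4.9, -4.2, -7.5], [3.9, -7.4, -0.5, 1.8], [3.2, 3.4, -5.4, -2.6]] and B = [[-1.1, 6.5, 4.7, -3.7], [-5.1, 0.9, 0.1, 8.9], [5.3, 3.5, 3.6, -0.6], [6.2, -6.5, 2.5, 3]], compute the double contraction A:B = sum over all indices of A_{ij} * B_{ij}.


A:B = sum over all i,j of A_{ij} * B_{ij}.
Row 1: 0.6*-1.1=-0.66, 6.1*6.5=39.65, -4.6*4.7=-21.62, -4.9*-3.7=18.13 => row sum = 35.5
Row 2: 3.5*-5.1=-17.85, -4.9*0.9=-4.41, -4.2*0.1=-0.42, -7.5*8.9=-66.75 => row sum = -89.43
Row 3: 3.9*5.3=20.67, -7.4*3.5=-25.9, -0.5*3.6=-1.8, 1.8*-0.6=-1.08 => row sum = -8.11
Row 4: 3.2*6.2=19.84, 3.4*-6.5=-22.1, -5.4*2.5=-13.5, -2.6*3=-7.8 => row sum = -23.56
Total = 35.5 + -89.43 + -8.11 + -23.56 = -85.6

-85.6


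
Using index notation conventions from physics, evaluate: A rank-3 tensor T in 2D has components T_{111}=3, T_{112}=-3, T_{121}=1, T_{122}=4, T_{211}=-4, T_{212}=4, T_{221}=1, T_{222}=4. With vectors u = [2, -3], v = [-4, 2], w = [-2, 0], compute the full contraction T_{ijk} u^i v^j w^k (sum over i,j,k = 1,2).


S = sum over i,j,k of T_{ijk} u_i v_j w_k. Expanding all 8 terms:
T_{111}*u_1*v_1*w_1 = 3*2*-4*-2 = 48  (running total: 48)
T_{112}*u_1*v_1*w_2 = -3*2*-4*0 = 0  (running total: 48)
T_{121}*u_1*v_2*w_1 = 1*2*2*-2 = -8  (running total: 40)
T_{122}*u_1*v_2*w_2 = 4*2*2*0 = 0  (running total: 40)
T_{211}*u_2*v_1*w_1 = -4*-3*-4*-2 = 96  (running total: 136)
T_{212}*u_2*v_1*w_2 = 4*-3*-4*0 = 0  (running total: 136)
T_{221}*u_2*v_2*w_1 = 1*-3*2*-2 = 12  (running total: 148)
T_{222}*u_2*v_2*w_2 = 4*-3*2*0 = 0  (running total: 148)
S = 148

148


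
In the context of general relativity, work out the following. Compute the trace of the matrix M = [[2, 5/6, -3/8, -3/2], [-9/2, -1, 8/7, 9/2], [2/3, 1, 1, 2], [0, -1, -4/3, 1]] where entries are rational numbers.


The trace is the sum of diagonal entries.
Diagonal: M[1,1] = 2, M[2,2] = -1, M[3,3] = 1, M[4,4] = 1
Tr(M) = 2 + -1 + 1 + 1
Computing step by step:
After adding M[1,1]: 2
After adding M[2,2]: 1
After adding M[3,3]: 2
After adding M[4,4]: 3
Tr(M) = 3

3


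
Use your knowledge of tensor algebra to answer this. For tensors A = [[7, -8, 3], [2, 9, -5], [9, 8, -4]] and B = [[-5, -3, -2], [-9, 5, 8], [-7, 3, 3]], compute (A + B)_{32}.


Tensor addition is component-wise: (A + B)_{ij} = A_{ij} + B_{ij}.
A_{32} = 8
B_{32} = 3
(A + B)_{32} = 8 + 3 = 11

11


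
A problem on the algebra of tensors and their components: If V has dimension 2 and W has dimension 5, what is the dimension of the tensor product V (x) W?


The dimension of a tensor product is the product of dimensions.
dim(V) = 2, dim(W) = 5
dim(V (x) W) = 2 * 5 = 10

10


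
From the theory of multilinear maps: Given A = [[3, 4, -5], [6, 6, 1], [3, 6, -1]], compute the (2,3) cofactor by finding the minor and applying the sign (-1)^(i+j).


To find cofactor C_{23}, delete row 2 and column 3.
The resulting 2x2 submatrix is: [[3, 4], [3, 6]]
Minor M_{23} = 3*6 - 4*3
  = 18 - 12 = 6
Sign = (-1)^(2+3) = (-1)^5 = -1
Cofactor C_{23} = -1 * 6 = -6

-6


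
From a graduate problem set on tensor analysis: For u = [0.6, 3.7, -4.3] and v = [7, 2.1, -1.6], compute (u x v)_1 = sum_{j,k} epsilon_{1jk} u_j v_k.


(u x v)_1 = sum_{j,k} epsilon_{1jk} u_j v_k. Only permutations of (1,2,3) contribute; the two non-zero terms are:
eps_{123} u_2 v_3 = 1 * 3.7 * -1.6 = -5.92
eps_{132} u_3 v_2 = -1 * -4.3 * 2.1 = 9.03
(u x v)_1 = 3.11

3.11


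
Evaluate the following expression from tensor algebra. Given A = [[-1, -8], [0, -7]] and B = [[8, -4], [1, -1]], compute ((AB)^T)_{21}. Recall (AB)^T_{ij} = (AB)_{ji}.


(AB)^T_{ij} = (AB)_{ji} = sum_k A_{jk} B_{ki}.
For i=2, j=1 we need (AB)_{12}:
A_{11} * B_{12} = -1 * -4 = 4
A_{12} * B_{22} = -8 * -1 = 8
Sum = 4 + 8 = 12

12


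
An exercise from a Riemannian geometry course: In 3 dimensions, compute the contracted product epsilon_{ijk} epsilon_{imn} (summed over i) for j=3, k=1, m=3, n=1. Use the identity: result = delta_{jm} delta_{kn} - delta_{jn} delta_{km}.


Using the identity: epsilon_{ijk} epsilon_{imn} = delta_{jm} delta_{kn} - delta_{jn} delta_{km}.
delta_{33} = 1
delta_{11} = 1
delta_{31} = 0
delta_{13} = 0
Result = 1 * 1 - 0 * 0 = 1 - 0 = 1

1


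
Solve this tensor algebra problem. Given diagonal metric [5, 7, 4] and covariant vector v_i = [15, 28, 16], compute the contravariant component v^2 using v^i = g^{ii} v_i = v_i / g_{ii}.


To raise an index with a diagonal metric: v^i = v_i / g_{ii}.
For index 2: v_2 = 28, g_{22} = 7
v^2 = 28 / 7 = 4

4


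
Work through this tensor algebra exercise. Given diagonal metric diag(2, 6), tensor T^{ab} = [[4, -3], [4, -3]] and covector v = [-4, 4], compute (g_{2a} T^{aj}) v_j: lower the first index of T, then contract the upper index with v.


Step 1: lower the first index. For a diagonal metric, g_{ia} T^{aj} = g_{ii} T^{ij} (no sum on i).
g_{22} = 6
S_2{}^1 = 6 * T^{21} = 6 * 4 = 24
S_2{}^2 = 6 * T^{22} = 6 * -3 = -18
Step 2: contract S_2{}^j with v_j.
S_2{}^1 * v_1 = 24 * -4 = -96
S_2{}^2 * v_2 = -18 * 4 = -72
Result = -96 + -72 = -168

-168


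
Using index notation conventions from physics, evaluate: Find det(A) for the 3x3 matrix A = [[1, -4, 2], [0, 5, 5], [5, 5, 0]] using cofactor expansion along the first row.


Expanding along the first row, det(A) = a11*M_11 - a12*M_12 + a13*M_13, where M_1j is the (1,j) minor.
Minor M_11 = 5*0 - 5*5 = -25
Minor M_12 = 0*0 - 5*5 = -25
Minor M_13 = 0*5 - 5*5 = -25
det = 1*(-25) - -4*(-25) + 2*(-25)
    = -25 - 100 + -50
    = -175

-175


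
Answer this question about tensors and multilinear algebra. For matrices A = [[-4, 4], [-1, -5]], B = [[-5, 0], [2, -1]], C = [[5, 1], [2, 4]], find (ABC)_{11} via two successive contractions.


(ABC)_{11} = sum_m (AB)_{1m} C_{m1}. First compute row 1 of AB.
(AB)_{11} = -4*-5 + 4*2 = 28
(AB)_{12} = -4*0 + 4*-1 = -4
Now contract with column 1 of C:
(AB)_{11} * C_{11} = 28 * 5 = 140
(AB)_{12} * C_{21} = -4 * 2 = -8
(ABC)_{11} = 140 + -8 = 132

132


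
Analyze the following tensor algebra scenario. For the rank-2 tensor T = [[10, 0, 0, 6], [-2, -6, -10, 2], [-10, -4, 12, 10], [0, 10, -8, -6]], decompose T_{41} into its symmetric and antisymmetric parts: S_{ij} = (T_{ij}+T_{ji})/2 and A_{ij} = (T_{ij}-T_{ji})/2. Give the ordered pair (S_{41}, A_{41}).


T_{41} = 0
T_{14} = 6
S_{41} = (0 + 6)/2 = 6/2 = 3
A_{41} = (0 - 6)/2 = -6/2 = -3
Check: S + A = 3 + -3 = 0 = T_{41}.

(3, -3)


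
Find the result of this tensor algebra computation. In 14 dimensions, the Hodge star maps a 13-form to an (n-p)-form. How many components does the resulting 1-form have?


The Hodge dual of a p-form on an n-dimensional manifold is an (n-p)-form.
n = 14, p = 13, so dual degree = 14 - 13 = 1
The number of components is C(n, n-p) = C(14, 1) = 14

14


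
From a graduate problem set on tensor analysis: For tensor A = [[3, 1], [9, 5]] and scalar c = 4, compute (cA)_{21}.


Scalar multiplication: (cA)_{ij} = c * A_{ij}.
c = 4
A_{21} = 9
(cA)_{21} = 4 * 9 = 36

36


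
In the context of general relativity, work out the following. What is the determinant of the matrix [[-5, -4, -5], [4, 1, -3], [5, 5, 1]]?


Expanding along the first row, det(A) = a11*M_11 - a12*M_12 + a13*M_13, where M_1j is the (1,j) minor.
Minor M_11 = 1*1 - -3*5 = 16
Minor M_12 = 4*1 - -3*5 = 19
Minor M_13 = 4*5 - 1*5 = 15
det = -5*(16) - -4*(19) + -5*(15)
    = -80 - -76 + -75
    = -79

-79


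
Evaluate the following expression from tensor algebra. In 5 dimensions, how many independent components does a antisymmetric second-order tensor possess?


A antisymmetric rank-2 tensor in d dimensions has d(d-1)/2 independent components.
d = 5
d(d-1)/2 = 5 * 4 / 2 = 20 / 2 = 10

10


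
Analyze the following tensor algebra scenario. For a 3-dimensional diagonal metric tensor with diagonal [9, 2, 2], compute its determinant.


For a diagonal metric, the determinant is the product of diagonal entries.
Diagonal entries: 9, 2, 2
det(g) = 9 * 2 * 2 = 36

36


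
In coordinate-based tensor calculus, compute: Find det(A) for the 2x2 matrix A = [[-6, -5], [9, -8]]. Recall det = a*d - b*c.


For a 2x2 matrix [[a, b], [c, d]], det = a*d - b*c.
a = -6, b = -5, c = 9, d = -8
a*d = -6 * -8 = 48
b*c = -5 * 9 = -45
det = 48 - -45 = 93

93


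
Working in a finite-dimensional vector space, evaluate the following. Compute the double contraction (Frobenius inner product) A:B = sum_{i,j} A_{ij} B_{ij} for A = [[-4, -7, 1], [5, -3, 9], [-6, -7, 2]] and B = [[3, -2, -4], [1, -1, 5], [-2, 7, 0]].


A:B = sum over all i,j of A_{ij} * B_{ij}.
Row 1: -4*3=-12, -7*-2=14, 1*-4=-4 => row sum = -2
Row 2: 5*1=5, -3*-1=3, 9*5=45 => row sum = 53
Row 3: -6*-2=12, -7*7=-49, 2*0=0 => row sum = -37
Total = -2 + 53 + -37 = 14

14
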